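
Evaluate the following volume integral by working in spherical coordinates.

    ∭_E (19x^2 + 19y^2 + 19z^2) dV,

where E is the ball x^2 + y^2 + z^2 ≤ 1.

In spherical coordinates, x = ρ sin(φ) cos(θ), y = ρ sin(φ) sin(θ), z = ρ cos(φ), and dV = ρ^2 sin(φ) dρ dφ dθ.

The integrand becomes 19ρ^2, so

    ∭_E (19x^2 + 19y^2 + 19z^2) dV = ∫_{0}^{2π} ∫_{0}^{π} ∫_{0}^{1} (19ρ^2) · ρ^2 sin(φ) dρ dφ dθ.

Inner (ρ): 19sin(φ)/5.
Middle (φ): 38/5.
Outer (θ): 76π/5.

Therefore the triple integral equals 76π/5.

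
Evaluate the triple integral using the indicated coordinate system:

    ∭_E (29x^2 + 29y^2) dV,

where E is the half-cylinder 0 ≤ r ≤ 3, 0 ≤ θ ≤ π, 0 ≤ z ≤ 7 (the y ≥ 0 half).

In cylindrical coordinates, x = r cos(θ), y = r sin(θ), z = z, and dV = r dr dθ dz.

The integrand becomes 29r^2, so

    ∭_E (29x^2 + 29y^2) dV = ∫_{0}^{π} ∫_{0}^{3} ∫_{0}^{7} (29r^2) · r dz dr dθ.

Inner (z): 203r^3.
Middle (r from 0 to 3): 16443/4.
Outer (θ): 16443π/4.

Therefore the triple integral equals 16443π/4.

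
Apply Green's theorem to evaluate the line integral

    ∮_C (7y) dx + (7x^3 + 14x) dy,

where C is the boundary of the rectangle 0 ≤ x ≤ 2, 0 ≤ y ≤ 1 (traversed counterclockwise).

Green's theorem converts the closed line integral into a double integral over the enclosed region D:

    ∮_C P dx + Q dy = ∬_D (∂Q/∂x - ∂P/∂y) dA.

Here P = 7y, Q = 7x^3 + 14x, so

    ∂Q/∂x = 21x^2 + 14,    ∂P/∂y = 7,
    ∂Q/∂x - ∂P/∂y = 21x^2 + 7.

D is the region 0 ≤ x ≤ 2, 0 ≤ y ≤ 1. Evaluating the double integral:

    ∬_D (21x^2 + 7) dA = ∫_0^{2} ∫_0^{1} (21x^2 + 7) dy dx.

Inner (y from 0 to 1): 21x^2 + 7.
Outer (x from 0 to 2): 70.

Therefore ∮_C P dx + Q dy = 70.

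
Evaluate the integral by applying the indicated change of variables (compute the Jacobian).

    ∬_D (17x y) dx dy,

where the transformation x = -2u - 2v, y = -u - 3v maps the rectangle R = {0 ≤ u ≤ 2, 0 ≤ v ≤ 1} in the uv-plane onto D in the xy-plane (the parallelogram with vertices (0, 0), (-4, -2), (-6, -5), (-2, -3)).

Compute the Jacobian determinant of (x, y) with respect to (u, v):

    ∂(x,y)/∂(u,v) = | -2  -2 | = (-2)(-3) - (-2)(-1) = 4.
                   | -1  -3 |

Its absolute value is |J| = 4 (the area scaling factor).

Substituting x = -2u - 2v, y = -u - 3v into the integrand,

    17x y → 34u^2 + 136u v + 102v^2,

so the integral becomes

    ∬_R (34u^2 + 136u v + 102v^2) · |J| du dv = ∫_0^2 ∫_0^1 (136u^2 + 544u v + 408v^2) dv du.

Inner (v): 136u^2 + 272u + 136.
Outer (u): 3536/3.

Therefore ∬_D (17x y) dx dy = 3536/3.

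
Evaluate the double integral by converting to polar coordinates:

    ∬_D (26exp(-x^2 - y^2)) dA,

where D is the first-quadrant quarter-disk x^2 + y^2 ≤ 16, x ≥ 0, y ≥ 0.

The region D is 0 ≤ r ≤ 4, 0 ≤ θ ≤ π/2 in polar coordinates, where x = r cos(θ), y = r sin(θ), and dA = r dr dθ.

Under the substitution, the integrand becomes 26exp(-r^2), so

    ∬_D (26exp(-x^2 - y^2)) dA = ∫_{0}^{π/2} ∫_{0}^{4} (26exp(-r^2)) · r dr dθ.

Inner integral (in r): ∫_{0}^{4} (26exp(-r^2)) · r dr = 13 - 13exp(-16).

Outer integral (in θ): ∫_{0}^{π/2} (13 - 13exp(-16)) dθ = -13π (1 - exp(16))exp(-16)/2.

Therefore ∬_D (26exp(-x^2 - y^2)) dA = -13π (1 - exp(16))exp(-16)/2.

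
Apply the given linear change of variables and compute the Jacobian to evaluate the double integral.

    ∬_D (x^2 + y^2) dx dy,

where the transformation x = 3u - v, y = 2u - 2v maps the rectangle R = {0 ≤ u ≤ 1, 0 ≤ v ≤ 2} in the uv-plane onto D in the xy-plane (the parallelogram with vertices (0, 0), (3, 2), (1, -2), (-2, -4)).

Compute the Jacobian determinant of (x, y) with respect to (u, v):

    ∂(x,y)/∂(u,v) = | 3  -1 | = (3)(-2) - (-1)(2) = -4.
                   | 2  -2 |

Its absolute value is |J| = 4 (the area scaling factor).

Substituting x = 3u - v, y = 2u - 2v into the integrand,

    x^2 + y^2 → 13u^2 - 14u v + 5v^2,

so the integral becomes

    ∬_R (13u^2 - 14u v + 5v^2) · |J| du dv = ∫_0^1 ∫_0^2 (52u^2 - 56u v + 20v^2) dv du.

Inner (v): 104u^2 - 112u + 160/3.
Outer (u): 32.

Therefore ∬_D (x^2 + y^2) dx dy = 32.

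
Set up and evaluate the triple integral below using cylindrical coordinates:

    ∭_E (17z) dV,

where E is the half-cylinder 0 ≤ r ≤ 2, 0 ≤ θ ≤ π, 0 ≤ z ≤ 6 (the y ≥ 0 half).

In cylindrical coordinates, x = r cos(θ), y = r sin(θ), z = z, and dV = r dr dθ dz.

The integrand becomes 17z, so

    ∭_E (17z) dV = ∫_{0}^{π} ∫_{0}^{2} ∫_{0}^{6} (17z) · r dz dr dθ.

Inner (z): 306r.
Middle (r from 0 to 2): 612.
Outer (θ): 612π.

Therefore the triple integral equals 612π.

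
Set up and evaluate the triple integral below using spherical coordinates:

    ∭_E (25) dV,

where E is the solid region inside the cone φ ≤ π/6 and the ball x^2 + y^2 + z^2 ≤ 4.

In spherical coordinates, x = ρ sin(φ) cos(θ), y = ρ sin(φ) sin(θ), z = ρ cos(φ), and dV = ρ^2 sin(φ) dρ dφ dθ.

The integrand becomes 25, so

    ∭_E (25) dV = ∫_{0}^{2π} ∫_{0}^{π/6} ∫_{0}^{2} (25) · ρ^2 sin(φ) dρ dφ dθ.

Inner (ρ): 200sin(φ)/3.
Middle (φ): 200/3 - 100sqrt(3)/3.
Outer (θ): 200π (2 - sqrt(3))/3.

Therefore the triple integral equals 200π (2 - sqrt(3))/3.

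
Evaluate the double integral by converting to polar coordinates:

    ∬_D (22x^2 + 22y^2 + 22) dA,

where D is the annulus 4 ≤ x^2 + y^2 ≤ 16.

The region D is 2 ≤ r ≤ 4, 0 ≤ θ ≤ 2π in polar coordinates, where x = r cos(θ), y = r sin(θ), and dA = r dr dθ.

Under the substitution, the integrand becomes 22r^2 + 22, so

    ∬_D (22x^2 + 22y^2 + 22) dA = ∫_{0}^{2π} ∫_{2}^{4} (22r^2 + 22) · r dr dθ.

Inner integral (in r): ∫_{2}^{4} (22r^2 + 22) · r dr = 1452.

Outer integral (in θ): ∫_{0}^{2π} (1452) dθ = 2904π.

Therefore ∬_D (22x^2 + 22y^2 + 22) dA = 2904π.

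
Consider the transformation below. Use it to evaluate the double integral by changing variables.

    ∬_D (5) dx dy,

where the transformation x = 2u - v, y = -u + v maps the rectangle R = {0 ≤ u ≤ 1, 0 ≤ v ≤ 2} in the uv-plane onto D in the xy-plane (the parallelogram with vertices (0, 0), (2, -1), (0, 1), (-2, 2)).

Compute the Jacobian determinant of (x, y) with respect to (u, v):

    ∂(x,y)/∂(u,v) = | 2  -1 | = (2)(1) - (-1)(-1) = 1.
                   | -1  1 |

Its absolute value is |J| = 1 (the area scaling factor).

Substituting x = 2u - v, y = -u + v into the integrand,

    5 → 5,

so the integral becomes

    ∬_R (5) · |J| du dv = ∫_0^1 ∫_0^2 (5) dv du.

Inner (v): 10.
Outer (u): 10.

Therefore ∬_D (5) dx dy = 10.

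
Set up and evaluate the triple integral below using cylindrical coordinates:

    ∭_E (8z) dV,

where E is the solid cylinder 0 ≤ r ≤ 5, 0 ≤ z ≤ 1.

In cylindrical coordinates, x = r cos(θ), y = r sin(θ), z = z, and dV = r dr dθ dz.

The integrand becomes 8z, so

    ∭_E (8z) dV = ∫_{0}^{2π} ∫_{0}^{5} ∫_{0}^{1} (8z) · r dz dr dθ.

Inner (z): 4r.
Middle (r from 0 to 5): 50.
Outer (θ): 100π.

Therefore the triple integral equals 100π.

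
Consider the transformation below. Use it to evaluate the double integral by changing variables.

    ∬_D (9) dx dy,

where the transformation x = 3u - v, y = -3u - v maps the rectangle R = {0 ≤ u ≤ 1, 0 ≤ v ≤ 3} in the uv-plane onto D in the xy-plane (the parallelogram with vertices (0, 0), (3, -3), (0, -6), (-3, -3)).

Compute the Jacobian determinant of (x, y) with respect to (u, v):

    ∂(x,y)/∂(u,v) = | 3  -1 | = (3)(-1) - (-1)(-3) = -6.
                   | -3  -1 |

Its absolute value is |J| = 6 (the area scaling factor).

Substituting x = 3u - v, y = -3u - v into the integrand,

    9 → 9,

so the integral becomes

    ∬_R (9) · |J| du dv = ∫_0^1 ∫_0^3 (54) dv du.

Inner (v): 162.
Outer (u): 162.

Therefore ∬_D (9) dx dy = 162.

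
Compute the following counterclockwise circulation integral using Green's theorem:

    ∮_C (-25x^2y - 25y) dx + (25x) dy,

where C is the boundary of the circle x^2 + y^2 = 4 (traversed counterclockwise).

Green's theorem converts the closed line integral into a double integral over the enclosed region D:

    ∮_C P dx + Q dy = ∬_D (∂Q/∂x - ∂P/∂y) dA.

Here P = -25x^2y - 25y, Q = 25x, so

    ∂Q/∂x = 25,    ∂P/∂y = -25x^2 - 25,
    ∂Q/∂x - ∂P/∂y = 25x^2 + 50.

D is the region x^2 + y^2 ≤ 4. Evaluating the double integral:

In polar coordinates (x = r cos θ, y = r sin θ, dA = r dr dθ) the integrand becomes 25r^2cos(θ)^2 + 50, so

    ∬_D (25x^2 + 50) dA = ∫_0^{2π} ∫_0^{2} (25r^2cos(θ)^2 + 50) · r dr dθ.

Inner (r from 0 to 2): 100cos(θ)^2 + 100.
Outer (θ from 0 to 2π): 300π.

Therefore ∮_C P dx + Q dy = 300π.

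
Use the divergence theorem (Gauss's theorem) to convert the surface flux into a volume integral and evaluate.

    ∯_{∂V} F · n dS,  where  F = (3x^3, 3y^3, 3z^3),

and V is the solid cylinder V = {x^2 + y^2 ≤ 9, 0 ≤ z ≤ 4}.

By the divergence theorem,

    ∯_{∂V} F · n dS = ∭_V (∇ · F) dV.

Compute the divergence:
    ∇ · F = ∂F_x/∂x + ∂F_y/∂y + ∂F_z/∂z = 9x^2 + 9y^2 + 9z^2.

In cylindrical coordinates, x = r cos(θ), y = r sin(θ), z = z, dV = r dr dθ dz, with 0 ≤ r ≤ 3, 0 ≤ θ ≤ 2π, 0 ≤ z ≤ 4.

The integrand, after substitution and multiplying by the volume element, becomes (9r^2 + 9z^2) · r, so

    ∭_V (∇·F) dV = ∫_0^{2π} ∫_0^{3} ∫_0^{4} (9r^2 + 9z^2) · r dz dr dθ.

Inner (z from 0 to 4): 36r^3 + 192r.
Middle (r from 0 to 3): 1593.
Outer (θ from 0 to 2π): 3186π.

Therefore ∯_{∂V} F · n dS = 3186π.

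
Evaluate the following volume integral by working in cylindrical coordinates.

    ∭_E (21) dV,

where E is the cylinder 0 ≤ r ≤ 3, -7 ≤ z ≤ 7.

In cylindrical coordinates, x = r cos(θ), y = r sin(θ), z = z, and dV = r dr dθ dz.

The integrand becomes 21, so

    ∭_E (21) dV = ∫_{0}^{2π} ∫_{0}^{3} ∫_{-7}^{7} (21) · r dz dr dθ.

Inner (z): 294r.
Middle (r from 0 to 3): 1323.
Outer (θ): 2646π.

Therefore the triple integral equals 2646π.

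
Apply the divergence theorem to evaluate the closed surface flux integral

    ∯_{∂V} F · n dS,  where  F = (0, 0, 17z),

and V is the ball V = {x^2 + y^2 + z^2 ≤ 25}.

By the divergence theorem,

    ∯_{∂V} F · n dS = ∭_V (∇ · F) dV.

Compute the divergence:
    ∇ · F = ∂F_x/∂x + ∂F_y/∂y + ∂F_z/∂z = 0 + 0 + 17 = 17.

In spherical coordinates, x = ρ sin(φ) cos(θ), y = ρ sin(φ) sin(θ), z = ρ cos(φ), dV = ρ^2 sin(φ) dρ dφ dθ, with 0 ≤ ρ ≤ 5, 0 ≤ φ ≤ π, 0 ≤ θ ≤ 2π.

The integrand, after substitution and multiplying by the volume element, becomes (17) · ρ^2 sin(φ), so

    ∭_V (∇·F) dV = ∫_0^{2π} ∫_0^{π} ∫_0^{5} (17) · ρ^2 sin(φ) dρ dφ dθ.

Inner (ρ from 0 to 5): 2125sin(φ)/3.
Middle (φ from 0 to π): 4250/3.
Outer (θ from 0 to 2π): 8500π/3.

Therefore ∯_{∂V} F · n dS = 8500π/3.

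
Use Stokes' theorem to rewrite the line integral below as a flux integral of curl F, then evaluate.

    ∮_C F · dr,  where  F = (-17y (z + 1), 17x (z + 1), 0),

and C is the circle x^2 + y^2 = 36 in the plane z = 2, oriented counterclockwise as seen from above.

Let S be the flat disk x^2 + y^2 ≤ 36 in the plane z = 2, with upward unit normal n̂ = ẑ. By Stokes' theorem,

    ∮_C F · dr = ∬_S (∇ × F) · n̂ dS = ∬_D (curl F)_z dA,

where D is the disk x^2 + y^2 ≤ 36.

Compute the curl of F = (-17y (z + 1), 17x (z + 1), 0):
    (∇ × F)_x = ∂F_z/∂y - ∂F_y/∂z = -17x,
    (∇ × F)_y = ∂F_x/∂z - ∂F_z/∂x = -17y,
    (∇ × F)_z = ∂F_y/∂x - ∂F_x/∂y = 34z + 34.

On z = 2, (curl F)_z = 102.

Convert to polar (x = r cos θ, y = r sin θ, dA = r dr dθ); the integrand becomes 102, so

    ∬_D (curl F)_z dA = ∫_0^{2π} ∫_0^{6} (102) · r dr dθ.

Inner (r from 0 to 6): 1836.
Outer (θ from 0 to 2π): 3672π.

Therefore ∮_C F · dr = 3672π.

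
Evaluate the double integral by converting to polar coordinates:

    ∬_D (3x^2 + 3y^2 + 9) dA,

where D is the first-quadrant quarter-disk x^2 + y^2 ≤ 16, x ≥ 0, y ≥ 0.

The region D is 0 ≤ r ≤ 4, 0 ≤ θ ≤ π/2 in polar coordinates, where x = r cos(θ), y = r sin(θ), and dA = r dr dθ.

Under the substitution, the integrand becomes 3r^2 + 9, so

    ∬_D (3x^2 + 3y^2 + 9) dA = ∫_{0}^{π/2} ∫_{0}^{4} (3r^2 + 9) · r dr dθ.

Inner integral (in r): ∫_{0}^{4} (3r^2 + 9) · r dr = 264.

Outer integral (in θ): ∫_{0}^{π/2} (264) dθ = 132π.

Therefore ∬_D (3x^2 + 3y^2 + 9) dA = 132π.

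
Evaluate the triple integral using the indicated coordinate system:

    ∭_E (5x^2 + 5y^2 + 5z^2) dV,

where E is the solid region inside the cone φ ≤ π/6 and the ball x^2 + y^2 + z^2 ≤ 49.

In spherical coordinates, x = ρ sin(φ) cos(θ), y = ρ sin(φ) sin(θ), z = ρ cos(φ), and dV = ρ^2 sin(φ) dρ dφ dθ.

The integrand becomes 5ρ^2, so

    ∭_E (5x^2 + 5y^2 + 5z^2) dV = ∫_{0}^{2π} ∫_{0}^{π/6} ∫_{0}^{7} (5ρ^2) · ρ^2 sin(φ) dρ dφ dθ.

Inner (ρ): 16807sin(φ).
Middle (φ): 16807 - 16807sqrt(3)/2.
Outer (θ): 16807π (2 - sqrt(3)).

Therefore the triple integral equals 16807π (2 - sqrt(3)).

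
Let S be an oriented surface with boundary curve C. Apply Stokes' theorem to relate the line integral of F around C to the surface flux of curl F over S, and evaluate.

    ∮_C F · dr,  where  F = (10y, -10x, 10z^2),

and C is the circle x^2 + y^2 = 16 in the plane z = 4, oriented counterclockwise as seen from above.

Let S be the flat disk x^2 + y^2 ≤ 16 in the plane z = 4, with upward unit normal n̂ = ẑ. By Stokes' theorem,

    ∮_C F · dr = ∬_S (∇ × F) · n̂ dS = ∬_D (curl F)_z dA,

where D is the disk x^2 + y^2 ≤ 16.

Compute the curl of F = (10y, -10x, 10z^2):
    (∇ × F)_x = ∂F_z/∂y - ∂F_y/∂z = 0,
    (∇ × F)_y = ∂F_x/∂z - ∂F_z/∂x = 0,
    (∇ × F)_z = ∂F_y/∂x - ∂F_x/∂y = -20.

On z = 4, (curl F)_z = -20.

Convert to polar (x = r cos θ, y = r sin θ, dA = r dr dθ); the integrand becomes -20, so

    ∬_D (curl F)_z dA = ∫_0^{2π} ∫_0^{4} (-20) · r dr dθ.

Inner (r from 0 to 4): -160.
Outer (θ from 0 to 2π): -320π.

Therefore ∮_C F · dr = -320π.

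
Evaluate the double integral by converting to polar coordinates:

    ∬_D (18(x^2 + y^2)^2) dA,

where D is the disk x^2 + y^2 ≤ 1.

The region D is 0 ≤ r ≤ 1, 0 ≤ θ ≤ 2π in polar coordinates, where x = r cos(θ), y = r sin(θ), and dA = r dr dθ.

Under the substitution, the integrand becomes 18r^4, so

    ∬_D (18(x^2 + y^2)^2) dA = ∫_{0}^{2π} ∫_{0}^{1} (18r^4) · r dr dθ.

Inner integral (in r): ∫_{0}^{1} (18r^4) · r dr = 3.

Outer integral (in θ): ∫_{0}^{2π} (3) dθ = 6π.

Therefore ∬_D (18(x^2 + y^2)^2) dA = 6π.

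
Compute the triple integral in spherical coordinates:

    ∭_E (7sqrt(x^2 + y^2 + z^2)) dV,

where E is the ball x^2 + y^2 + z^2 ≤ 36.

In spherical coordinates, x = ρ sin(φ) cos(θ), y = ρ sin(φ) sin(θ), z = ρ cos(φ), and dV = ρ^2 sin(φ) dρ dφ dθ.

The integrand becomes 7ρ, so

    ∭_E (7sqrt(x^2 + y^2 + z^2)) dV = ∫_{0}^{2π} ∫_{0}^{π} ∫_{0}^{6} (7ρ) · ρ^2 sin(φ) dρ dφ dθ.

Inner (ρ): 2268sin(φ).
Middle (φ): 4536.
Outer (θ): 9072π.

Therefore the triple integral equals 9072π.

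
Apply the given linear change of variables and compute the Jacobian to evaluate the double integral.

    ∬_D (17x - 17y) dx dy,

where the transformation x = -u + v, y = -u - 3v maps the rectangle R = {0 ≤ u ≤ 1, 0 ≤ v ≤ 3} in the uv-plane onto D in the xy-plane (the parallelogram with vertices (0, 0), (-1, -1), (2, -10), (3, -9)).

Compute the Jacobian determinant of (x, y) with respect to (u, v):

    ∂(x,y)/∂(u,v) = | -1  1 | = (-1)(-3) - (1)(-1) = 4.
                   | -1  -3 |

Its absolute value is |J| = 4 (the area scaling factor).

Substituting x = -u + v, y = -u - 3v into the integrand,

    17x - 17y → 68v,

so the integral becomes

    ∬_R (68v) · |J| du dv = ∫_0^1 ∫_0^3 (272v) dv du.

Inner (v): 1224.
Outer (u): 1224.

Therefore ∬_D (17x - 17y) dx dy = 1224.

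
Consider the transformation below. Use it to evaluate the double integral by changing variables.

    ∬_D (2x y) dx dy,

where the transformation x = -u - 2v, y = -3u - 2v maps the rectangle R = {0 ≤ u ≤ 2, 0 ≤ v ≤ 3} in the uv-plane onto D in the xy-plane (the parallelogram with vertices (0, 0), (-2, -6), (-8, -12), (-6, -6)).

Compute the Jacobian determinant of (x, y) with respect to (u, v):

    ∂(x,y)/∂(u,v) = | -1  -2 | = (-1)(-2) - (-2)(-3) = -4.
                   | -3  -2 |

Its absolute value is |J| = 4 (the area scaling factor).

Substituting x = -u - 2v, y = -3u - 2v into the integrand,

    2x y → 6u^2 + 16u v + 8v^2,

so the integral becomes

    ∬_R (6u^2 + 16u v + 8v^2) · |J| du dv = ∫_0^2 ∫_0^3 (24u^2 + 64u v + 32v^2) dv du.

Inner (v): 72u^2 + 288u + 288.
Outer (u): 1344.

Therefore ∬_D (2x y) dx dy = 1344.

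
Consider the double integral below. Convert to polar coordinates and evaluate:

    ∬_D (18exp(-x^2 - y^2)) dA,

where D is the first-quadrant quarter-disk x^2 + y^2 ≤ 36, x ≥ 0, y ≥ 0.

The region D is 0 ≤ r ≤ 6, 0 ≤ θ ≤ π/2 in polar coordinates, where x = r cos(θ), y = r sin(θ), and dA = r dr dθ.

Under the substitution, the integrand becomes 18exp(-r^2), so

    ∬_D (18exp(-x^2 - y^2)) dA = ∫_{0}^{π/2} ∫_{0}^{6} (18exp(-r^2)) · r dr dθ.

Inner integral (in r): ∫_{0}^{6} (18exp(-r^2)) · r dr = 9 - 9exp(-36).

Outer integral (in θ): ∫_{0}^{π/2} (9 - 9exp(-36)) dθ = -9π (1 - exp(36))exp(-36)/2.

Therefore ∬_D (18exp(-x^2 - y^2)) dA = -9π (1 - exp(36))exp(-36)/2.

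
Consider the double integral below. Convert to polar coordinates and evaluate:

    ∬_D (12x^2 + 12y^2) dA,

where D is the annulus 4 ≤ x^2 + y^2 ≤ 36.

The region D is 2 ≤ r ≤ 6, 0 ≤ θ ≤ 2π in polar coordinates, where x = r cos(θ), y = r sin(θ), and dA = r dr dθ.

Under the substitution, the integrand becomes 12r^2, so

    ∬_D (12x^2 + 12y^2) dA = ∫_{0}^{2π} ∫_{2}^{6} (12r^2) · r dr dθ.

Inner integral (in r): ∫_{2}^{6} (12r^2) · r dr = 3840.

Outer integral (in θ): ∫_{0}^{2π} (3840) dθ = 7680π.

Therefore ∬_D (12x^2 + 12y^2) dA = 7680π.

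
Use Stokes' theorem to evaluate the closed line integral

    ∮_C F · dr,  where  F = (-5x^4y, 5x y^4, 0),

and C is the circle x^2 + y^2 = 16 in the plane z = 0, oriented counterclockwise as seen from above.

Let S be the flat disk x^2 + y^2 ≤ 16 in the plane z = 0, with upward unit normal n̂ = ẑ. By Stokes' theorem,

    ∮_C F · dr = ∬_S (∇ × F) · n̂ dS = ∬_D (curl F)_z dA,

where D is the disk x^2 + y^2 ≤ 16.

Compute the curl of F = (-5x^4y, 5x y^4, 0):
    (∇ × F)_x = ∂F_z/∂y - ∂F_y/∂z = 0,
    (∇ × F)_y = ∂F_x/∂z - ∂F_z/∂x = 0,
    (∇ × F)_z = ∂F_y/∂x - ∂F_x/∂y = 5x^4 + 5y^4.

On z = 0, (curl F)_z = 5x^4 + 5y^4.

Convert to polar (x = r cos θ, y = r sin θ, dA = r dr dθ); the integrand becomes 5r^4(sin(θ)^4 + cos(θ)^4), so

    ∬_D (curl F)_z dA = ∫_0^{2π} ∫_0^{4} (5r^4(sin(θ)^4 + cos(θ)^4)) · r dr dθ.

Inner (r from 0 to 4): 10240sin(θ)^4/3 + 10240cos(θ)^4/3.
Outer (θ from 0 to 2π): 5120π.

Therefore ∮_C F · dr = 5120π.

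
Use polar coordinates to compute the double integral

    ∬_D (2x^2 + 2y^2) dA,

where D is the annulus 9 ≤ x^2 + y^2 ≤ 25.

The region D is 3 ≤ r ≤ 5, 0 ≤ θ ≤ 2π in polar coordinates, where x = r cos(θ), y = r sin(θ), and dA = r dr dθ.

Under the substitution, the integrand becomes 2r^2, so

    ∬_D (2x^2 + 2y^2) dA = ∫_{0}^{2π} ∫_{3}^{5} (2r^2) · r dr dθ.

Inner integral (in r): ∫_{3}^{5} (2r^2) · r dr = 272.

Outer integral (in θ): ∫_{0}^{2π} (272) dθ = 544π.

Therefore ∬_D (2x^2 + 2y^2) dA = 544π.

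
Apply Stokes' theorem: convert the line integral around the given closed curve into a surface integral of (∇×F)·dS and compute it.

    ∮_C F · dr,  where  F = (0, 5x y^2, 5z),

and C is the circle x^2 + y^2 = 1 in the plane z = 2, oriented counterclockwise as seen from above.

Let S be the flat disk x^2 + y^2 ≤ 1 in the plane z = 2, with upward unit normal n̂ = ẑ. By Stokes' theorem,

    ∮_C F · dr = ∬_S (∇ × F) · n̂ dS = ∬_D (curl F)_z dA,

where D is the disk x^2 + y^2 ≤ 1.

Compute the curl of F = (0, 5x y^2, 5z):
    (∇ × F)_x = ∂F_z/∂y - ∂F_y/∂z = 0,
    (∇ × F)_y = ∂F_x/∂z - ∂F_z/∂x = 0,
    (∇ × F)_z = ∂F_y/∂x - ∂F_x/∂y = 5y^2.

On z = 2, (curl F)_z = 5y^2.

Convert to polar (x = r cos θ, y = r sin θ, dA = r dr dθ); the integrand becomes 5r^2sin(θ)^2, so

    ∬_D (curl F)_z dA = ∫_0^{2π} ∫_0^{1} (5r^2sin(θ)^2) · r dr dθ.

Inner (r from 0 to 1): 5sin(θ)^2/4.
Outer (θ from 0 to 2π): 5π/4.

Therefore ∮_C F · dr = 5π/4.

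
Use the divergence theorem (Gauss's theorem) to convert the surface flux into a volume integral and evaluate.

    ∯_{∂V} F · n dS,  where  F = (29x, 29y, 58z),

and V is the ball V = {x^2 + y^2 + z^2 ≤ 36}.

By the divergence theorem,

    ∯_{∂V} F · n dS = ∭_V (∇ · F) dV.

Compute the divergence:
    ∇ · F = ∂F_x/∂x + ∂F_y/∂y + ∂F_z/∂z = 29 + 29 + 58 = 116.

In spherical coordinates, x = ρ sin(φ) cos(θ), y = ρ sin(φ) sin(θ), z = ρ cos(φ), dV = ρ^2 sin(φ) dρ dφ dθ, with 0 ≤ ρ ≤ 6, 0 ≤ φ ≤ π, 0 ≤ θ ≤ 2π.

The integrand, after substitution and multiplying by the volume element, becomes (116) · ρ^2 sin(φ), so

    ∭_V (∇·F) dV = ∫_0^{2π} ∫_0^{π} ∫_0^{6} (116) · ρ^2 sin(φ) dρ dφ dθ.

Inner (ρ from 0 to 6): 8352sin(φ).
Middle (φ from 0 to π): 16704.
Outer (θ from 0 to 2π): 33408π.

Therefore ∯_{∂V} F · n dS = 33408π.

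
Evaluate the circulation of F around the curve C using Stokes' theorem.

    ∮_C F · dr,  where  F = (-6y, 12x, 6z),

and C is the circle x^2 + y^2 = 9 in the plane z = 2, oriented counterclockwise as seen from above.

Let S be the flat disk x^2 + y^2 ≤ 9 in the plane z = 2, with upward unit normal n̂ = ẑ. By Stokes' theorem,

    ∮_C F · dr = ∬_S (∇ × F) · n̂ dS = ∬_D (curl F)_z dA,

where D is the disk x^2 + y^2 ≤ 9.

Compute the curl of F = (-6y, 12x, 6z):
    (∇ × F)_x = ∂F_z/∂y - ∂F_y/∂z = 0,
    (∇ × F)_y = ∂F_x/∂z - ∂F_z/∂x = 0,
    (∇ × F)_z = ∂F_y/∂x - ∂F_x/∂y = 18.

On z = 2, (curl F)_z = 18.

Convert to polar (x = r cos θ, y = r sin θ, dA = r dr dθ); the integrand becomes 18, so

    ∬_D (curl F)_z dA = ∫_0^{2π} ∫_0^{3} (18) · r dr dθ.

Inner (r from 0 to 3): 81.
Outer (θ from 0 to 2π): 162π.

Therefore ∮_C F · dr = 162π.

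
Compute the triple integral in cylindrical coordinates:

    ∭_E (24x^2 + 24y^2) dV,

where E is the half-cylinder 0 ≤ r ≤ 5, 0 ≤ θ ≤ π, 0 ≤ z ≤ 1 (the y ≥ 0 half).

In cylindrical coordinates, x = r cos(θ), y = r sin(θ), z = z, and dV = r dr dθ dz.

The integrand becomes 24r^2, so

    ∭_E (24x^2 + 24y^2) dV = ∫_{0}^{π} ∫_{0}^{5} ∫_{0}^{1} (24r^2) · r dz dr dθ.

Inner (z): 24r^3.
Middle (r from 0 to 5): 3750.
Outer (θ): 3750π.

Therefore the triple integral equals 3750π.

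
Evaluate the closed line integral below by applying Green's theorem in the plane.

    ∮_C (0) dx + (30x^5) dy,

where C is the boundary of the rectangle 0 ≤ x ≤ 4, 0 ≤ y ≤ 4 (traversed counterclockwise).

Green's theorem converts the closed line integral into a double integral over the enclosed region D:

    ∮_C P dx + Q dy = ∬_D (∂Q/∂x - ∂P/∂y) dA.

Here P = 0, Q = 30x^5, so

    ∂Q/∂x = 150x^4,    ∂P/∂y = 0,
    ∂Q/∂x - ∂P/∂y = 150x^4.

D is the region 0 ≤ x ≤ 4, 0 ≤ y ≤ 4. Evaluating the double integral:

    ∬_D (150x^4) dA = ∫_0^{4} ∫_0^{4} (150x^4) dy dx.

Inner (y from 0 to 4): 600x^4.
Outer (x from 0 to 4): 122880.

Therefore ∮_C P dx + Q dy = 122880.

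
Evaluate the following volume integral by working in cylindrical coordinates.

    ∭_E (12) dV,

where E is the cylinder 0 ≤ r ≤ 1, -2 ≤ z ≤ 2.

In cylindrical coordinates, x = r cos(θ), y = r sin(θ), z = z, and dV = r dr dθ dz.

The integrand becomes 12, so

    ∭_E (12) dV = ∫_{0}^{2π} ∫_{0}^{1} ∫_{-2}^{2} (12) · r dz dr dθ.

Inner (z): 48r.
Middle (r from 0 to 1): 24.
Outer (θ): 48π.

Therefore the triple integral equals 48π.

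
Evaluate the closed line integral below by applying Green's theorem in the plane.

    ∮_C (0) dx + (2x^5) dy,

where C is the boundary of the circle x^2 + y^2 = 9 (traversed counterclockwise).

Green's theorem converts the closed line integral into a double integral over the enclosed region D:

    ∮_C P dx + Q dy = ∬_D (∂Q/∂x - ∂P/∂y) dA.

Here P = 0, Q = 2x^5, so

    ∂Q/∂x = 10x^4,    ∂P/∂y = 0,
    ∂Q/∂x - ∂P/∂y = 10x^4.

D is the region x^2 + y^2 ≤ 9. Evaluating the double integral:

In polar coordinates (x = r cos θ, y = r sin θ, dA = r dr dθ) the integrand becomes 10r^4cos(θ)^4, so

    ∬_D (10x^4) dA = ∫_0^{2π} ∫_0^{3} (10r^4cos(θ)^4) · r dr dθ.

Inner (r from 0 to 3): 1215cos(θ)^4.
Outer (θ from 0 to 2π): 3645π/4.

Therefore ∮_C P dx + Q dy = 3645π/4.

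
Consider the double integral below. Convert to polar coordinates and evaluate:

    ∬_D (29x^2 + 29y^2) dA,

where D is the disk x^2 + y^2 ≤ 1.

The region D is 0 ≤ r ≤ 1, 0 ≤ θ ≤ 2π in polar coordinates, where x = r cos(θ), y = r sin(θ), and dA = r dr dθ.

Under the substitution, the integrand becomes 29r^2, so

    ∬_D (29x^2 + 29y^2) dA = ∫_{0}^{2π} ∫_{0}^{1} (29r^2) · r dr dθ.

Inner integral (in r): ∫_{0}^{1} (29r^2) · r dr = 29/4.

Outer integral (in θ): ∫_{0}^{2π} (29/4) dθ = 29π/2.

Therefore ∬_D (29x^2 + 29y^2) dA = 29π/2.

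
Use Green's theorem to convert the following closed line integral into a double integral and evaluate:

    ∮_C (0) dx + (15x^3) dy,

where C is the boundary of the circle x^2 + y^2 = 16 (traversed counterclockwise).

Green's theorem converts the closed line integral into a double integral over the enclosed region D:

    ∮_C P dx + Q dy = ∬_D (∂Q/∂x - ∂P/∂y) dA.

Here P = 0, Q = 15x^3, so

    ∂Q/∂x = 45x^2,    ∂P/∂y = 0,
    ∂Q/∂x - ∂P/∂y = 45x^2.

D is the region x^2 + y^2 ≤ 16. Evaluating the double integral:

In polar coordinates (x = r cos θ, y = r sin θ, dA = r dr dθ) the integrand becomes 45r^2cos(θ)^2, so

    ∬_D (45x^2) dA = ∫_0^{2π} ∫_0^{4} (45r^2cos(θ)^2) · r dr dθ.

Inner (r from 0 to 4): 2880cos(θ)^2.
Outer (θ from 0 to 2π): 2880π.

Therefore ∮_C P dx + Q dy = 2880π.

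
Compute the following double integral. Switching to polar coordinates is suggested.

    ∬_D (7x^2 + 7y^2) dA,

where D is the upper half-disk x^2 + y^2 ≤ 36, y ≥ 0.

The region D is 0 ≤ r ≤ 6, 0 ≤ θ ≤ π in polar coordinates, where x = r cos(θ), y = r sin(θ), and dA = r dr dθ.

Under the substitution, the integrand becomes 7r^2, so

    ∬_D (7x^2 + 7y^2) dA = ∫_{0}^{π} ∫_{0}^{6} (7r^2) · r dr dθ.

Inner integral (in r): ∫_{0}^{6} (7r^2) · r dr = 2268.

Outer integral (in θ): ∫_{0}^{π} (2268) dθ = 2268π.

Therefore ∬_D (7x^2 + 7y^2) dA = 2268π.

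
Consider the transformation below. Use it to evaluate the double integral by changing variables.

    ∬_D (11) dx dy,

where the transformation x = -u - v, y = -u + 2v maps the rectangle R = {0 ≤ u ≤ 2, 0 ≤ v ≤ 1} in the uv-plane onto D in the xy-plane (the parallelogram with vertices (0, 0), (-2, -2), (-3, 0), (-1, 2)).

Compute the Jacobian determinant of (x, y) with respect to (u, v):

    ∂(x,y)/∂(u,v) = | -1  -1 | = (-1)(2) - (-1)(-1) = -3.
                   | -1  2 |

Its absolute value is |J| = 3 (the area scaling factor).

Substituting x = -u - v, y = -u + 2v into the integrand,

    11 → 11,

so the integral becomes

    ∬_R (11) · |J| du dv = ∫_0^2 ∫_0^1 (33) dv du.

Inner (v): 33.
Outer (u): 66.

Therefore ∬_D (11) dx dy = 66.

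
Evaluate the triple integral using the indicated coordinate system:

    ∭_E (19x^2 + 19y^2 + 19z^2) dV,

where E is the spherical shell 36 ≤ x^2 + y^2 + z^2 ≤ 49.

In spherical coordinates, x = ρ sin(φ) cos(θ), y = ρ sin(φ) sin(θ), z = ρ cos(φ), and dV = ρ^2 sin(φ) dρ dφ dθ.

The integrand becomes 19ρ^2, so

    ∭_E (19x^2 + 19y^2 + 19z^2) dV = ∫_{0}^{2π} ∫_{0}^{π} ∫_{6}^{7} (19ρ^2) · ρ^2 sin(φ) dρ dφ dθ.

Inner (ρ): 171589sin(φ)/5.
Middle (φ): 343178/5.
Outer (θ): 686356π/5.

Therefore the triple integral equals 686356π/5.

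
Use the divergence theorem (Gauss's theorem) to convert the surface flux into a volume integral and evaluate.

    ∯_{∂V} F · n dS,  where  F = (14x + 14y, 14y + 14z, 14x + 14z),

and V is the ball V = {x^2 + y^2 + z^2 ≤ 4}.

By the divergence theorem,

    ∯_{∂V} F · n dS = ∭_V (∇ · F) dV.

Compute the divergence:
    ∇ · F = ∂F_x/∂x + ∂F_y/∂y + ∂F_z/∂z = 14 + 14 + 14 = 42.

In spherical coordinates, x = ρ sin(φ) cos(θ), y = ρ sin(φ) sin(θ), z = ρ cos(φ), dV = ρ^2 sin(φ) dρ dφ dθ, with 0 ≤ ρ ≤ 2, 0 ≤ φ ≤ π, 0 ≤ θ ≤ 2π.

The integrand, after substitution and multiplying by the volume element, becomes (42) · ρ^2 sin(φ), so

    ∭_V (∇·F) dV = ∫_0^{2π} ∫_0^{π} ∫_0^{2} (42) · ρ^2 sin(φ) dρ dφ dθ.

Inner (ρ from 0 to 2): 112sin(φ).
Middle (φ from 0 to π): 224.
Outer (θ from 0 to 2π): 448π.

Therefore ∯_{∂V} F · n dS = 448π.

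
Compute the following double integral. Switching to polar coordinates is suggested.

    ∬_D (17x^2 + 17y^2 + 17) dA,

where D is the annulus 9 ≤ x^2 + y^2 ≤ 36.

The region D is 3 ≤ r ≤ 6, 0 ≤ θ ≤ 2π in polar coordinates, where x = r cos(θ), y = r sin(θ), and dA = r dr dθ.

Under the substitution, the integrand becomes 17r^2 + 17, so

    ∬_D (17x^2 + 17y^2 + 17) dA = ∫_{0}^{2π} ∫_{3}^{6} (17r^2 + 17) · r dr dθ.

Inner integral (in r): ∫_{3}^{6} (17r^2 + 17) · r dr = 21573/4.

Outer integral (in θ): ∫_{0}^{2π} (21573/4) dθ = 21573π/2.

Therefore ∬_D (17x^2 + 17y^2 + 17) dA = 21573π/2.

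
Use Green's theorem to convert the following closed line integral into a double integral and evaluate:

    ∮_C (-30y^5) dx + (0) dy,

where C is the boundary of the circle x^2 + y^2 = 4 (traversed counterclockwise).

Green's theorem converts the closed line integral into a double integral over the enclosed region D:

    ∮_C P dx + Q dy = ∬_D (∂Q/∂x - ∂P/∂y) dA.

Here P = -30y^5, Q = 0, so

    ∂Q/∂x = 0,    ∂P/∂y = -150y^4,
    ∂Q/∂x - ∂P/∂y = 150y^4.

D is the region x^2 + y^2 ≤ 4. Evaluating the double integral:

In polar coordinates (x = r cos θ, y = r sin θ, dA = r dr dθ) the integrand becomes 150r^4sin(θ)^4, so

    ∬_D (150y^4) dA = ∫_0^{2π} ∫_0^{2} (150r^4sin(θ)^4) · r dr dθ.

Inner (r from 0 to 2): 1600sin(θ)^4.
Outer (θ from 0 to 2π): 1200π.

Therefore ∮_C P dx + Q dy = 1200π.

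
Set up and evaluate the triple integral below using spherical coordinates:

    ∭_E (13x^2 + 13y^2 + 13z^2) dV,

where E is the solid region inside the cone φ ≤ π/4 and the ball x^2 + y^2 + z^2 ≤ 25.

In spherical coordinates, x = ρ sin(φ) cos(θ), y = ρ sin(φ) sin(θ), z = ρ cos(φ), and dV = ρ^2 sin(φ) dρ dφ dθ.

The integrand becomes 13ρ^2, so

    ∭_E (13x^2 + 13y^2 + 13z^2) dV = ∫_{0}^{2π} ∫_{0}^{π/4} ∫_{0}^{5} (13ρ^2) · ρ^2 sin(φ) dρ dφ dθ.

Inner (ρ): 8125sin(φ).
Middle (φ): 8125 - 8125sqrt(2)/2.
Outer (θ): 8125π (2 - sqrt(2)).

Therefore the triple integral equals 8125π (2 - sqrt(2)).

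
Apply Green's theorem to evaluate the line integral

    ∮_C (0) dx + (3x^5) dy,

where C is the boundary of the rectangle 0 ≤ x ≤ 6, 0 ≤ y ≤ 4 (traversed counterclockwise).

Green's theorem converts the closed line integral into a double integral over the enclosed region D:

    ∮_C P dx + Q dy = ∬_D (∂Q/∂x - ∂P/∂y) dA.

Here P = 0, Q = 3x^5, so

    ∂Q/∂x = 15x^4,    ∂P/∂y = 0,
    ∂Q/∂x - ∂P/∂y = 15x^4.

D is the region 0 ≤ x ≤ 6, 0 ≤ y ≤ 4. Evaluating the double integral:

    ∬_D (15x^4) dA = ∫_0^{6} ∫_0^{4} (15x^4) dy dx.

Inner (y from 0 to 4): 60x^4.
Outer (x from 0 to 6): 93312.

Therefore ∮_C P dx + Q dy = 93312.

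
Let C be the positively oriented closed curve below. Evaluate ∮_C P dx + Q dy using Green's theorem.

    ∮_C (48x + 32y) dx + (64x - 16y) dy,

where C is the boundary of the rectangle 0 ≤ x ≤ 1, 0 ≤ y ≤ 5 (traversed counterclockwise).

Green's theorem converts the closed line integral into a double integral over the enclosed region D:

    ∮_C P dx + Q dy = ∬_D (∂Q/∂x - ∂P/∂y) dA.

Here P = 48x + 32y, Q = 64x - 16y, so

    ∂Q/∂x = 64,    ∂P/∂y = 32,
    ∂Q/∂x - ∂P/∂y = 32.

D is the region 0 ≤ x ≤ 1, 0 ≤ y ≤ 5. Evaluating the double integral:

    ∬_D (32) dA = ∫_0^{1} ∫_0^{5} (32) dy dx.

Inner (y from 0 to 5): 160.
Outer (x from 0 to 1): 160.

Therefore ∮_C P dx + Q dy = 160.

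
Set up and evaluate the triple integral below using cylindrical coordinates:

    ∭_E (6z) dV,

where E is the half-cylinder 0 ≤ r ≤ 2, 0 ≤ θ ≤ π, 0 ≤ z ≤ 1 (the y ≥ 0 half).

In cylindrical coordinates, x = r cos(θ), y = r sin(θ), z = z, and dV = r dr dθ dz.

The integrand becomes 6z, so

    ∭_E (6z) dV = ∫_{0}^{π} ∫_{0}^{2} ∫_{0}^{1} (6z) · r dz dr dθ.

Inner (z): 3r.
Middle (r from 0 to 2): 6.
Outer (θ): 6π.

Therefore the triple integral equals 6π.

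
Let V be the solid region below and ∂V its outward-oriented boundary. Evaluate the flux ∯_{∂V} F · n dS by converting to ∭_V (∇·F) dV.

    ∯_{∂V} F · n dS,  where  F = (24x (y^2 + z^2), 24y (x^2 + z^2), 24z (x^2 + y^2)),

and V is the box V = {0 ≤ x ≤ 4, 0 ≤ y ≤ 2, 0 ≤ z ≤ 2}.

By the divergence theorem,

    ∯_{∂V} F · n dS = ∭_V (∇ · F) dV.

Compute the divergence:
    ∇ · F = ∂F_x/∂x + ∂F_y/∂y + ∂F_z/∂z = 24y^2 + 24z^2 + 24x^2 + 24z^2 + 24x^2 + 24y^2 = 48x^2 + 48y^2 + 48z^2.

V is a rectangular box, so dV = dx dy dz with 0 ≤ x ≤ 4, 0 ≤ y ≤ 2, 0 ≤ z ≤ 2.

Integrate (48x^2 + 48y^2 + 48z^2) over V as an iterated integral:

    ∭_V (∇·F) dV = ∫_0^{4} ∫_0^{2} ∫_0^{2} (48x^2 + 48y^2 + 48z^2) dz dy dx.

Inner (z from 0 to 2): 96x^2 + 96y^2 + 128.
Middle (y from 0 to 2): 192x^2 + 512.
Outer (x from 0 to 4): 6144.

Therefore ∯_{∂V} F · n dS = 6144.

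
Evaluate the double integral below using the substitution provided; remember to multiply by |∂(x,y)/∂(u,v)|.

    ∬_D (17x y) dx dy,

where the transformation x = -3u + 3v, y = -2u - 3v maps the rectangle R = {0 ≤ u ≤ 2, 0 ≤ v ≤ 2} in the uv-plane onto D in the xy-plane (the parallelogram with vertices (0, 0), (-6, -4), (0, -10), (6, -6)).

Compute the Jacobian determinant of (x, y) with respect to (u, v):

    ∂(x,y)/∂(u,v) = | -3  3 | = (-3)(-3) - (3)(-2) = 15.
                   | -2  -3 |

Its absolute value is |J| = 15 (the area scaling factor).

Substituting x = -3u + 3v, y = -2u - 3v into the integrand,

    17x y → 102u^2 + 51u v - 153v^2,

so the integral becomes

    ∬_R (102u^2 + 51u v - 153v^2) · |J| du dv = ∫_0^2 ∫_0^2 (1530u^2 + 765u v - 2295v^2) dv du.

Inner (v): 3060u^2 + 1530u - 6120.
Outer (u): -1020.

Therefore ∬_D (17x y) dx dy = -1020.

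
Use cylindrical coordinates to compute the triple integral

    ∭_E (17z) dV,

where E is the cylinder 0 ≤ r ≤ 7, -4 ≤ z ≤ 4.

In cylindrical coordinates, x = r cos(θ), y = r sin(θ), z = z, and dV = r dr dθ dz.

The integrand becomes 17z, so

    ∭_E (17z) dV = ∫_{0}^{2π} ∫_{0}^{7} ∫_{-4}^{4} (17z) · r dz dr dθ.

Inner (z): 0.
Middle (r from 0 to 7): 0.
Outer (θ): 0.

Therefore the triple integral equals 0.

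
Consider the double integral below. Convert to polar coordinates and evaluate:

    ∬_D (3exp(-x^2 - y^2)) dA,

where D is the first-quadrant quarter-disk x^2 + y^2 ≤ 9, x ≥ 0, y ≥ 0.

The region D is 0 ≤ r ≤ 3, 0 ≤ θ ≤ π/2 in polar coordinates, where x = r cos(θ), y = r sin(θ), and dA = r dr dθ.

Under the substitution, the integrand becomes 3exp(-r^2), so

    ∬_D (3exp(-x^2 - y^2)) dA = ∫_{0}^{π/2} ∫_{0}^{3} (3exp(-r^2)) · r dr dθ.

Inner integral (in r): ∫_{0}^{3} (3exp(-r^2)) · r dr = 3/2 - 3exp(-9)/2.

Outer integral (in θ): ∫_{0}^{π/2} (3/2 - 3exp(-9)/2) dθ = -3π (1 - exp(9))exp(-9)/4.

Therefore ∬_D (3exp(-x^2 - y^2)) dA = -3π (1 - exp(9))exp(-9)/4.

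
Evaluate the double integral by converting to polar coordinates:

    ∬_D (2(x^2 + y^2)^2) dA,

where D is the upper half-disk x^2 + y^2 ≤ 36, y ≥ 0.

The region D is 0 ≤ r ≤ 6, 0 ≤ θ ≤ π in polar coordinates, where x = r cos(θ), y = r sin(θ), and dA = r dr dθ.

Under the substitution, the integrand becomes 2r^4, so

    ∬_D (2(x^2 + y^2)^2) dA = ∫_{0}^{π} ∫_{0}^{6} (2r^4) · r dr dθ.

Inner integral (in r): ∫_{0}^{6} (2r^4) · r dr = 15552.

Outer integral (in θ): ∫_{0}^{π} (15552) dθ = 15552π.

Therefore ∬_D (2(x^2 + y^2)^2) dA = 15552π.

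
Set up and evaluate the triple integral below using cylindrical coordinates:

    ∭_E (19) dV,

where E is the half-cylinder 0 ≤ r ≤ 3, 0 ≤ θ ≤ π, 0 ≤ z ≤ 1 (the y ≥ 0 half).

In cylindrical coordinates, x = r cos(θ), y = r sin(θ), z = z, and dV = r dr dθ dz.

The integrand becomes 19, so

    ∭_E (19) dV = ∫_{0}^{π} ∫_{0}^{3} ∫_{0}^{1} (19) · r dz dr dθ.

Inner (z): 19r.
Middle (r from 0 to 3): 171/2.
Outer (θ): 171π/2.

Therefore the triple integral equals 171π/2.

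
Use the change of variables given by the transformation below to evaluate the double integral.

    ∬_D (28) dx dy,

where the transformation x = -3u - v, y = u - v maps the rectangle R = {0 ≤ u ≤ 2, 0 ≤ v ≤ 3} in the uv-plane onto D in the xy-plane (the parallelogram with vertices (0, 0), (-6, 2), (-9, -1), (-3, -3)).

Compute the Jacobian determinant of (x, y) with respect to (u, v):

    ∂(x,y)/∂(u,v) = | -3  -1 | = (-3)(-1) - (-1)(1) = 4.
                   | 1  -1 |

Its absolute value is |J| = 4 (the area scaling factor).

Substituting x = -3u - v, y = u - v into the integrand,

    28 → 28,

so the integral becomes

    ∬_R (28) · |J| du dv = ∫_0^2 ∫_0^3 (112) dv du.

Inner (v): 336.
Outer (u): 672.

Therefore ∬_D (28) dx dy = 672.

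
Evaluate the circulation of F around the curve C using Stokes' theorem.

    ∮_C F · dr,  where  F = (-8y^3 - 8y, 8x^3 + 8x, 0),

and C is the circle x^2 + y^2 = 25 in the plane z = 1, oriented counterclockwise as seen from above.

Let S be the flat disk x^2 + y^2 ≤ 25 in the plane z = 1, with upward unit normal n̂ = ẑ. By Stokes' theorem,

    ∮_C F · dr = ∬_S (∇ × F) · n̂ dS = ∬_D (curl F)_z dA,

where D is the disk x^2 + y^2 ≤ 25.

Compute the curl of F = (-8y^3 - 8y, 8x^3 + 8x, 0):
    (∇ × F)_x = ∂F_z/∂y - ∂F_y/∂z = 0,
    (∇ × F)_y = ∂F_x/∂z - ∂F_z/∂x = 0,
    (∇ × F)_z = ∂F_y/∂x - ∂F_x/∂y = 24x^2 + 24y^2 + 16.

On z = 1, (curl F)_z = 24x^2 + 24y^2 + 16.

Convert to polar (x = r cos θ, y = r sin θ, dA = r dr dθ); the integrand becomes 24r^2 + 16, so

    ∬_D (curl F)_z dA = ∫_0^{2π} ∫_0^{5} (24r^2 + 16) · r dr dθ.

Inner (r from 0 to 5): 3950.
Outer (θ from 0 to 2π): 7900π.

Therefore ∮_C F · dr = 7900π.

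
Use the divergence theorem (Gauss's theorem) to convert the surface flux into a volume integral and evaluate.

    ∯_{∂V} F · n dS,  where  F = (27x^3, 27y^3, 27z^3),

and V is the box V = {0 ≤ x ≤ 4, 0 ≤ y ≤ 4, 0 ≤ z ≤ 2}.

By the divergence theorem,

    ∯_{∂V} F · n dS = ∭_V (∇ · F) dV.

Compute the divergence:
    ∇ · F = ∂F_x/∂x + ∂F_y/∂y + ∂F_z/∂z = 81x^2 + 81y^2 + 81z^2.

V is a rectangular box, so dV = dx dy dz with 0 ≤ x ≤ 4, 0 ≤ y ≤ 4, 0 ≤ z ≤ 2.

Integrate (81x^2 + 81y^2 + 81z^2) over V as an iterated integral:

    ∭_V (∇·F) dV = ∫_0^{4} ∫_0^{4} ∫_0^{2} (81x^2 + 81y^2 + 81z^2) dz dy dx.

Inner (z from 0 to 2): 162x^2 + 162y^2 + 216.
Middle (y from 0 to 4): 648x^2 + 4320.
Outer (x from 0 to 4): 31104.

Therefore ∯_{∂V} F · n dS = 31104.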